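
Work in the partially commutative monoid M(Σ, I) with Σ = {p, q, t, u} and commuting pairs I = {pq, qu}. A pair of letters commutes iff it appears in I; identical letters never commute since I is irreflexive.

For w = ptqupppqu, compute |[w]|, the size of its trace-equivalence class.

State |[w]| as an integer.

#0=p has no predecessor
#1=t depends on [0:p]
#2=q depends on [1:t]
#3=u depends on [1:t]
#4=p depends on [3:u]
#5=p depends on [4:p]
#6=p depends on [5:p]
#7=q depends on [2:q]
#8=u depends on [6:p]
sources: [0:p]
N(rest) = Σ N(rest − s) over sources s of rest; N(one piece) = 1:
  size 1 → [7]=1  [8]=1
  size 2 → [2,7]=1  [6,8]=1  [7,8]=2
  size 3 → [2,7,8]=3  [5,6,8]=1  [6,7,8]=3
  size 4 → [2,6,7,8]=6  [4,5,6,8]=1  [5,6,7,8]=4
  size 5 → [2,5,6,7,8]=10  [3,4,5,6,8]=1  [4,5,6,7,8]=5
  size 6 → [2,4,5,6,7,8]=15  [3,4,5,6,7,8]=6
  size 7 → [2,3,4,5,6,7,8]=21
  first=0(p) contributes 21

21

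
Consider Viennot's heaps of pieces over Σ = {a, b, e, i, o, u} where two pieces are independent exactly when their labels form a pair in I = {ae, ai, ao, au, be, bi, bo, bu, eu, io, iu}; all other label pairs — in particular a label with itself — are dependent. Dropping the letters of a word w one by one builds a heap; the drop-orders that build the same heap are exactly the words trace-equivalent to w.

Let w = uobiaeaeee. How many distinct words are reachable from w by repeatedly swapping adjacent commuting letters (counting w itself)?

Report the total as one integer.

0(u) covers ∅
1(o) covers 0:u
2(b) covers ∅
3(i) covers ∅
4(a) covers 2:b
5(e) covers 1:o, 3:i
6(a) covers 4:a
7(e) covers 5:e
8(e) covers 7:e
9(e) covers 8:e
floor of heap: 0:u, 2:b, 3:i
completions by unplaced set U, small U first (add the entries for U minus each lowest piece of U):
  |U|=1: {6}:1  {9}:1
  |U|=2: {4,6}:1  {6,9}:2  {8,9}:1
  |U|=3: {2,4,6}:1  {4,6,9}:3  {6,8,9}:3  {7,8,9}:1
  |U|=4: {2,4,6,9}:4  {4,6,8,9}:6  {5,7,8,9}:1  {6,7,8,9}:4
  |U|=5: {1,5,7,8,9}:1  {2,4,6,8,9}:10  {3,5,7,8,9}:1  {4,6,7,8,9}:10  {5,6,7,8,9}:5
  |U|=6: {0,1,5,7,8,9}:1  {1,3,5,7,8,9}:2  {1,5,6,7,8,9}:6  {2,4,6,7,8,9}:20  {3,5,6,7,8,9}:6  {4,5,6,7,8,9}:15
  |U|=7: {0,1,3,5,7,8,9}:3  {0,1,5,6,7,8,9}:7  {1,3,5,6,7,8,9}:14  {1,4,5,6,7,8,9}:21  {2,4,5,6,7,8,9}:35  {3,4,5,6,7,8,9}:21
  |U|=8: {0,1,3,5,6,7,8,9}:24  {0,1,4,5,6,7,8,9}:28  {1,2,4,5,6,7,8,9}:56  {1,3,4,5,6,7,8,9}:56  {2,3,4,5,6,7,8,9}:56
  start at 0(u): 168
  start at 2(b): 108
  start at 3(i): 84
sum over floor = 360

360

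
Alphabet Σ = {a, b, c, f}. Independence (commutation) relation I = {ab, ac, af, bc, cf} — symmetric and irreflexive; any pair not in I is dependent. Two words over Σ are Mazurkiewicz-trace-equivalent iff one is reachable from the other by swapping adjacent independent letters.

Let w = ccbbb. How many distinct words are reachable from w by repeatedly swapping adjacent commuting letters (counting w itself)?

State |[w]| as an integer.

#0=c has no predecessor
#1=c depends on [0:c]
#2=b has no predecessor
#3=b depends on [2:b]
#4=b depends on [3:b]
sources: [0:c, 2:b]
N(rest) = Σ N(rest − s) over sources s of rest; N(one piece) = 1:
  size 1 → [1]=1  [4]=1
  size 2 → [0,1]=1  [1,4]=2  [3,4]=1
  size 3 → [0,1,4]=3  [1,3,4]=3  [2,3,4]=1
  first=0(c) contributes 4
  first=2(b) contributes 6
|[w]| = 10

10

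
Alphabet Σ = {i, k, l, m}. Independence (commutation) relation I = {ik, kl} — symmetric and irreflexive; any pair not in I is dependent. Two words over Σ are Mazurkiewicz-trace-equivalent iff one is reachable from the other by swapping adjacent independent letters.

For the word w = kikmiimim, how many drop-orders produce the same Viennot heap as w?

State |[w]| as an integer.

3

drop 0:k onto floor
drop 1:i onto floor
drop 2:k onto {0:k}
drop 3:m onto {1:i, 2:k}
drop 4:i onto {3:m}
drop 5:i onto {4:i}
drop 6:m onto {5:i}
drop 7:i onto {6:m}
drop 8:m onto {7:i}
ground layer = {0:k, 1:i}
drop-orders for the pieces not yet dropped (sum over which currently-grounded one goes next):
  1 to go: {8} 1
  2 to go: {7,8} 1
  3 to go: {6,7,8} 1
  4 to go: {5,6,7,8} 1
  5 to go: {4,5,6,7,8} 1
  6 to go: {3,4,5,6,7,8} 1
  7 to go: {1,3,4,5,6,7,8} 1  {2,3,4,5,6,7,8} 1
  if 0:k drops first: 2 orders
  if 1:i drops first: 1 orders
heap linearizations: 3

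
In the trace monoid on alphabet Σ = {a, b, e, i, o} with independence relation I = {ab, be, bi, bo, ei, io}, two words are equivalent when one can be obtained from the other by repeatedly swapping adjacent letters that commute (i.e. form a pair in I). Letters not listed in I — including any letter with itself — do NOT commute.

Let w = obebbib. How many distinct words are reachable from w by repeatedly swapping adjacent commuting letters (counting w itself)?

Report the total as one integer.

0(o) covers ∅
1(b) covers ∅
2(e) covers 0:o
3(b) covers 1:b
4(b) covers 3:b
5(i) covers ∅
6(b) covers 4:b
floor of heap: 0:o, 1:b, 5:i
completions by unplaced set U, small U first (add the entries for U minus each lowest piece of U):
  |U|=1: {2}:1  {5}:1  {6}:1
  |U|=2: {0,2}:1  {2,5}:2  {2,6}:2  {4,6}:1  {5,6}:2
  |U|=3: {0,2,5}:3  {0,2,6}:3  {2,4,6}:3  {2,5,6}:6  {3,4,6}:1  {4,5,6}:3
  |U|=4: {0,2,4,6}:6  {0,2,5,6}:12  {1,3,4,6}:1  {2,3,4,6}:4  {2,4,5,6}:12  {3,4,5,6}:4
  |U|=5: {0,2,3,4,6}:10  {0,2,4,5,6}:30  {1,2,3,4,6}:5  {1,3,4,5,6}:5  {2,3,4,5,6}:20
  start at 0(o): 30
  start at 1(b): 60
  start at 5(i): 15
sum over floor = 105

105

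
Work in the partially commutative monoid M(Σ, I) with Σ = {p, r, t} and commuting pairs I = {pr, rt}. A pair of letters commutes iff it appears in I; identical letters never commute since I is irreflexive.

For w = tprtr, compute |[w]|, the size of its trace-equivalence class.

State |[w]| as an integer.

#0=t has no predecessor
#1=p depends on [0:t]
#2=r has no predecessor
#3=t depends on [1:p]
#4=r depends on [2:r]
sources: [0:t, 2:r]
N(rest) = Σ N(rest − s) over sources s of rest; N(one piece) = 1:
  size 1 → [3]=1  [4]=1
  size 2 → [1,3]=1  [2,4]=1  [3,4]=2
  size 3 → [0,1,3]=1  [1,3,4]=3  [2,3,4]=3
  first=0(t) contributes 6
  first=2(r) contributes 4
|[w]| = 10

10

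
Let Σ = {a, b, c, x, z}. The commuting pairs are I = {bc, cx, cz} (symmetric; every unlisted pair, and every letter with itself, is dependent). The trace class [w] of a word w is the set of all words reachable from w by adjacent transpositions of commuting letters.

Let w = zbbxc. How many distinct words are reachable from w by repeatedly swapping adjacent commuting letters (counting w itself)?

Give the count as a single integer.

0(z) covers ∅
1(b) covers 0:z
2(b) covers 1:b
3(x) covers 2:b
4(c) covers ∅
floor of heap: 0:z, 4:c
completions by unplaced set U, small U first (add the entries for U minus each lowest piece of U):
  |U|=1: {3}:1  {4}:1
  |U|=2: {2,3}:1  {3,4}:2
  |U|=3: {1,2,3}:1  {2,3,4}:3
  start at 0(z): 4
  start at 4(c): 1
sum over floor = 5

5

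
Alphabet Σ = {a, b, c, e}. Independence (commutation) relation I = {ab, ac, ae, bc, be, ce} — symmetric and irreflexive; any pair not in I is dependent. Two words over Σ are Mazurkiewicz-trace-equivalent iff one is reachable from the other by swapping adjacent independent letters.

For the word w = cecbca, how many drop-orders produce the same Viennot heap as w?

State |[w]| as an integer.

#0=c has no predecessor
#1=e has no predecessor
#2=c depends on [0:c]
#3=b has no predecessor
#4=c depends on [2:c]
#5=a has no predecessor
sources: [0:c, 1:e, 3:b, 5:a]
N(rest) = Σ N(rest − s) over sources s of rest; N(one piece) = 1:
  size 1 → [1]=1  [3]=1  [4]=1  [5]=1
  size 2 → [1,3]=2  [1,4]=2  [1,5]=2  [2,4]=1  [3,4]=2  [3,5]=2  [4,5]=2
  size 3 → [0,2,4]=1  [1,2,4]=3  [1,3,4]=6  [1,3,5]=6  [1,4,5]=6  [2,3,4]=3  [2,4,5]=3  [3,4,5]=6
  size 4 → [0,1,2,4]=4  [0,2,3,4]=4  [0,2,4,5]=4  [1,2,3,4]=12  [1,2,4,5]=12  [1,3,4,5]=24  [2,3,4,5]=12
  first=0(c) contributes 60
  first=1(e) contributes 20
  first=3(b) contributes 20
  first=5(a) contributes 20
|[w]| = 120

120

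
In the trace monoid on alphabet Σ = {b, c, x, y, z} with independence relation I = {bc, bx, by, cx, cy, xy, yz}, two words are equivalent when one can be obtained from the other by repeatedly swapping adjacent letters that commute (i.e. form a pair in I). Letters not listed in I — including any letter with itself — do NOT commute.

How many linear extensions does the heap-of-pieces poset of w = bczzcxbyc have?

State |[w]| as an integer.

216

piece 0:b — minimal
piece 1:c — minimal
piece 2:z rests on {0:b, 1:c}
piece 3:z rests on {2:z}
piece 4:c rests on {3:z}
piece 5:x rests on {3:z}
piece 6:b rests on {3:z}
piece 7:y — minimal
piece 8:c rests on {4:c}
minimal pieces: {0:b, 1:c, 7:y}
ways to finish when only these pieces remain (= sum over removing one remaining piece with nothing left below it):
  1 left: {5}→1  {6}→1  {7}→1  {8}→1
  2 left: {4,8}→1  {5,6}→2  {5,7}→2  {5,8}→2  {6,7}→2  {6,8}→2  {7,8}→2
  3 left: {4,5,8}→3  {4,6,8}→3  {4,7,8}→3  {5,6,7}→6  {5,6,8}→6  {5,7,8}→6  {6,7,8}→6
  4 left: {4,5,6,8}→12  {4,5,7,8}→12  {4,6,7,8}→12  {5,6,7,8}→24
  5 left: {3,4,5,6,8}→12  {4,5,6,7,8}→60
  6 left: {2,3,4,5,6,8}→12  {3,4,5,6,7,8}→72
  7 left: {0,2,3,4,5,6,8}→12  {1,2,3,4,5,6,8}→12  {2,3,4,5,6,7,8}→84
  placing 0:b first → 96 extensions
  placing 1:c first → 96 extensions
  placing 7:y first → 24 extensions
total linear extensions = 216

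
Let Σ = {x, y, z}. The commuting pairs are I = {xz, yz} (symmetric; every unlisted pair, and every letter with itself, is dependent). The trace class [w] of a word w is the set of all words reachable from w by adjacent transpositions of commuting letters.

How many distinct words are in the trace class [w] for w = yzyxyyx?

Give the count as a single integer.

7

drop 0:y onto floor
drop 1:z onto floor
drop 2:y onto {0:y}
drop 3:x onto {2:y}
drop 4:y onto {3:x}
drop 5:y onto {4:y}
drop 6:x onto {5:y}
ground layer = {0:y, 1:z}
drop-orders for the pieces not yet dropped (sum over which currently-grounded one goes next):
  1 to go: {1} 1  {6} 1
  2 to go: {1,6} 2  {5,6} 1
  3 to go: {1,5,6} 3  {4,5,6} 1
  4 to go: {1,4,5,6} 4  {3,4,5,6} 1
  5 to go: {1,3,4,5,6} 5  {2,3,4,5,6} 1
  if 0:y drops first: 6 orders
  if 1:z drops first: 1 orders
heap linearizations: 7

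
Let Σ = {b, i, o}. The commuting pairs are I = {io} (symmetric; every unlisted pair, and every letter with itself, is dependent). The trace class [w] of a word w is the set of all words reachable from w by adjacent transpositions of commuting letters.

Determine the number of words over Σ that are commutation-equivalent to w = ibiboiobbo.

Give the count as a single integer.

3

#0=i has no predecessor
#1=b depends on [0:i]
#2=i depends on [1:b]
#3=b depends on [2:i]
#4=o depends on [3:b]
#5=i depends on [3:b]
#6=o depends on [4:o]
#7=b depends on [5:i, 6:o]
#8=b depends on [7:b]
#9=o depends on [8:b]
sources: [0:i]
N(rest) = Σ N(rest − s) over sources s of rest; N(one piece) = 1:
  size 1 → [9]=1
  size 2 → [8,9]=1
  size 3 → [7,8,9]=1
  size 4 → [5,7,8,9]=1  [6,7,8,9]=1
  size 5 → [4,6,7,8,9]=1  [5,6,7,8,9]=2
  size 6 → [4,5,6,7,8,9]=3
  size 7 → [3,4,5,6,7,8,9]=3
  size 8 → [2,3,4,5,6,7,8,9]=3
  first=0(i) contributes 3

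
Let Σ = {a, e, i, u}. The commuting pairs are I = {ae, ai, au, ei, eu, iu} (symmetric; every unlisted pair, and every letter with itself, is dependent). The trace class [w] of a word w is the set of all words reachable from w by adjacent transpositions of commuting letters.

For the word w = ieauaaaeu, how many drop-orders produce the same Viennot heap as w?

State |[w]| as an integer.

#0=i has no predecessor
#1=e has no predecessor
#2=a has no predecessor
#3=u has no predecessor
#4=a depends on [2:a]
#5=a depends on [4:a]
#6=a depends on [5:a]
#7=e depends on [1:e]
#8=u depends on [3:u]
sources: [0:i, 1:e, 2:a, 3:u]
N(rest) = Σ N(rest − s) over sources s of rest; N(one piece) = 1:
  size 1 → [0]=1  [6]=1  [7]=1  [8]=1
  size 2 → [0,6]=2  [0,7]=2  [0,8]=2  [1,7]=1  [3,8]=1  [5,6]=1  [6,7]=2  [6,8]=2  [7,8]=2
  size 3 → [0,1,7]=3  [0,3,8]=3  [0,5,6]=3  [0,6,7]=6  [0,6,8]=6  [0,7,8]=6  [1,6,7]=3  [1,7,8]=3  [3,6,8]=3  [3,7,8]=3  [4,5,6]=1  [5,6,7]=3  [5,6,8]=3  [6,7,8]=6
  size 4 → [0,1,6,7]=12  [0,1,7,8]=12  [0,3,6,8]=12  [0,3,7,8]=12  [0,4,5,6]=4  [0,5,6,7]=12  [0,5,6,8]=12  [0,6,7,8]=24  [1,3,7,8]=6  [1,5,6,7]=6  [1,6,7,8]=12  [2,4,5,6]=1  [3,5,6,8]=6  [3,6,7,8]=12  [4,5,6,7]=4  [4,5,6,8]=4  [5,6,7,8]=12
  size 5 → [0,1,3,7,8]=30  [0,1,5,6,7]=30  [0,1,6,7,8]=60  [0,2,4,5,6]=5  [0,3,5,6,8]=30  [0,3,6,7,8]=60  [0,4,5,6,7]=20  [0,4,5,6,8]=20  [0,5,6,7,8]=60  [1,3,6,7,8]=30  [1,4,5,6,7]=10  [1,5,6,7,8]=30  [2,4,5,6,7]=5  [2,4,5,6,8]=5  [3,4,5,6,8]=10  [3,5,6,7,8]=30  [4,5,6,7,8]=20
  size 6 → [0,1,3,6,7,8]=180  [0,1,4,5,6,7]=60  [0,1,5,6,7,8]=180  [0,2,4,5,6,7]=30  [0,2,4,5,6,8]=30  [0,3,4,5,6,8]=60  [0,3,5,6,7,8]=180  [0,4,5,6,7,8]=120  [1,2,4,5,6,7]=15  [1,3,5,6,7,8]=90  [1,4,5,6,7,8]=60  [2,3,4,5,6,8]=15  [2,4,5,6,7,8]=30  [3,4,5,6,7,8]=60
  size 7 → [0,1,2,4,5,6,7]=105  [0,1,3,5,6,7,8]=630  [0,1,4,5,6,7,8]=420  [0,2,3,4,5,6,8]=105  [0,2,4,5,6,7,8]=210  [0,3,4,5,6,7,8]=420  [1,2,4,5,6,7,8]=105  [1,3,4,5,6,7,8]=210  [2,3,4,5,6,7,8]=105
  first=0(i) contributes 420
  first=1(e) contributes 840
  first=2(a) contributes 1680
  first=3(u) contributes 840
|[w]| = 3780

3780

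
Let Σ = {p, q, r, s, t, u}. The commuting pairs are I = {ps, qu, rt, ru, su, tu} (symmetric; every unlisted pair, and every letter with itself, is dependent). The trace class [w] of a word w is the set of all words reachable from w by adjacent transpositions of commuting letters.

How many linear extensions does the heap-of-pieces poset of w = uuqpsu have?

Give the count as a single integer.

12

#0=u has no predecessor
#1=u depends on [0:u]
#2=q has no predecessor
#3=p depends on [1:u, 2:q]
#4=s depends on [2:q]
#5=u depends on [3:p]
sources: [0:u, 2:q]
N(rest) = Σ N(rest − s) over sources s of rest; N(one piece) = 1:
  size 1 → [4]=1  [5]=1
  size 2 → [3,5]=1  [4,5]=2
  size 3 → [1,3,5]=1  [3,4,5]=3
  size 4 → [0,1,3,5]=1  [1,3,4,5]=4  [2,3,4,5]=3
  first=0(u) contributes 7
  first=2(q) contributes 5
|[w]| = 12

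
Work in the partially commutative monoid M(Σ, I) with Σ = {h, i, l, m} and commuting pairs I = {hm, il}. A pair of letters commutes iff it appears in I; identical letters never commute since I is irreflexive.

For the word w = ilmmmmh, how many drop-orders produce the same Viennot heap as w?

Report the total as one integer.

10

drop 0:i onto floor
drop 1:l onto floor
drop 2:m onto {0:i, 1:l}
drop 3:m onto {2:m}
drop 4:m onto {3:m}
drop 5:m onto {4:m}
drop 6:h onto {0:i, 1:l}
ground layer = {0:i, 1:l}
drop-orders for the pieces not yet dropped (sum over which currently-grounded one goes next):
  1 to go: {5} 1  {6} 1
  2 to go: {4,5} 1  {5,6} 2
  3 to go: {3,4,5} 1  {4,5,6} 3
  4 to go: {2,3,4,5} 1  {3,4,5,6} 4
  5 to go: {2,3,4,5,6} 5
  if 0:i drops first: 5 orders
  if 1:l drops first: 5 orders
heap linearizations: 10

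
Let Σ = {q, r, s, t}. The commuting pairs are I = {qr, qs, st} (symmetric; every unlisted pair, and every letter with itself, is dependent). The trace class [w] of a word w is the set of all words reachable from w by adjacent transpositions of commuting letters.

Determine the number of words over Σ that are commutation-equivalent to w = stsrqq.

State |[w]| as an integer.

#0=s has no predecessor
#1=t has no predecessor
#2=s depends on [0:s]
#3=r depends on [1:t, 2:s]
#4=q depends on [1:t]
#5=q depends on [4:q]
sources: [0:s, 1:t]
N(rest) = Σ N(rest − s) over sources s of rest; N(one piece) = 1:
  size 1 → [3]=1  [5]=1
  size 2 → [2,3]=1  [3,5]=2  [4,5]=1
  size 3 → [0,2,3]=1  [2,3,5]=3  [3,4,5]=3
  size 4 → [0,2,3,5]=4  [1,3,4,5]=3  [2,3,4,5]=6
  first=0(s) contributes 9
  first=1(t) contributes 10
|[w]| = 19

19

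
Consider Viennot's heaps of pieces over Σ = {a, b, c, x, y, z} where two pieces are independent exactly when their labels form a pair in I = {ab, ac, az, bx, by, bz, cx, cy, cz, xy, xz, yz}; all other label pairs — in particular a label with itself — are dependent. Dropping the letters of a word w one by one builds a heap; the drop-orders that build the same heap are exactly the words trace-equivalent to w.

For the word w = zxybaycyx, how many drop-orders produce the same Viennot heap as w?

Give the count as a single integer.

1512

0(z) covers ∅
1(x) covers ∅
2(y) covers ∅
3(b) covers ∅
4(a) covers 1:x, 2:y
5(y) covers 4:a
6(c) covers 3:b
7(y) covers 5:y
8(x) covers 4:a
floor of heap: 0:z, 1:x, 2:y, 3:b
completions by unplaced set U, small U first (add the entries for U minus each lowest piece of U):
  |U|=1: {0}:1  {6}:1  {7}:1  {8}:1
  |U|=2: {0,6}:2  {0,7}:2  {0,8}:2  {3,6}:1  {5,7}:1  {6,7}:2  {6,8}:2  {7,8}:2
  |U|=3: {0,3,6}:3  {0,5,7}:3  {0,6,7}:6  {0,6,8}:6  {0,7,8}:6  {3,6,7}:3  {3,6,8}:3  {5,6,7}:3  {5,7,8}:3  {6,7,8}:6
  |U|=4: {0,3,6,7}:12  {0,3,6,8}:12  {0,5,6,7}:12  {0,5,7,8}:12  {0,6,7,8}:24  {3,5,6,7}:6  {3,6,7,8}:12  {4,5,7,8}:3  {5,6,7,8}:12
  |U|=5: {0,3,5,6,7}:30  {0,3,6,7,8}:60  {0,4,5,7,8}:15  {0,5,6,7,8}:60  {1,4,5,7,8}:3  {2,4,5,7,8}:3  {3,5,6,7,8}:30  {4,5,6,7,8}:15
  |U|=6: {0,1,4,5,7,8}:18  {0,2,4,5,7,8}:18  {0,3,5,6,7,8}:180  {0,4,5,6,7,8}:90  {1,2,4,5,7,8}:6  {1,4,5,6,7,8}:18  {2,4,5,6,7,8}:18  {3,4,5,6,7,8}:45
  |U|=7: {0,1,2,4,5,7,8}:42  {0,1,4,5,6,7,8}:126  {0,2,4,5,6,7,8}:126  {0,3,4,5,6,7,8}:315  {1,2,4,5,6,7,8}:42  {1,3,4,5,6,7,8}:63  {2,3,4,5,6,7,8}:63
  start at 0(z): 168
  start at 1(x): 504
  start at 2(y): 504
  start at 3(b): 336
sum over floor = 1512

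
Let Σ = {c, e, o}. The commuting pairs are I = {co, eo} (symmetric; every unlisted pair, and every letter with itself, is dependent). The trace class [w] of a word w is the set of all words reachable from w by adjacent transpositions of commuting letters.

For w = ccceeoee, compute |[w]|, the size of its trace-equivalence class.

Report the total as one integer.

0(c) covers ∅
1(c) covers 0:c
2(c) covers 1:c
3(e) covers 2:c
4(e) covers 3:e
5(o) covers ∅
6(e) covers 4:e
7(e) covers 6:e
floor of heap: 0:c, 5:o
completions by unplaced set U, small U first (add the entries for U minus each lowest piece of U):
  |U|=1: {5}:1  {7}:1
  |U|=2: {5,7}:2  {6,7}:1
  |U|=3: {4,6,7}:1  {5,6,7}:3
  |U|=4: {3,4,6,7}:1  {4,5,6,7}:4
  |U|=5: {2,3,4,6,7}:1  {3,4,5,6,7}:5
  |U|=6: {1,2,3,4,6,7}:1  {2,3,4,5,6,7}:6
  start at 0(c): 7
  start at 5(o): 1
sum over floor = 8

8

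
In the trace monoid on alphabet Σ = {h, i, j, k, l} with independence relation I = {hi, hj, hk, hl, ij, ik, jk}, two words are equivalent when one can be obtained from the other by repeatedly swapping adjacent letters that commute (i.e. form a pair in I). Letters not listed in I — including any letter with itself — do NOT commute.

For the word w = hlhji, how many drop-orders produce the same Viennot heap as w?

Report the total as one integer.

20

piece 0:h — minimal
piece 1:l — minimal
piece 2:h rests on {0:h}
piece 3:j rests on {1:l}
piece 4:i rests on {1:l}
minimal pieces: {0:h, 1:l}
ways to finish when only these pieces remain (= sum over removing one remaining piece with nothing left below it):
  1 left: {2}→1  {3}→1  {4}→1
  2 left: {0,2}→1  {2,3}→2  {2,4}→2  {3,4}→2
  3 left: {0,2,3}→3  {0,2,4}→3  {1,3,4}→2  {2,3,4}→6
  placing 0:h first → 8 extensions
  placing 1:l first → 12 extensions
total linear extensions = 20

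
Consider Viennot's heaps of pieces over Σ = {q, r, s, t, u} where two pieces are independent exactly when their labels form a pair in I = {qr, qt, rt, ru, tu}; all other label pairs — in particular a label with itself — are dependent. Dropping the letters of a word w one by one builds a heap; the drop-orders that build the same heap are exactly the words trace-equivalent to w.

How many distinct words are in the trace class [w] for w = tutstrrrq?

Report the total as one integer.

piece 0:t — minimal
piece 1:u — minimal
piece 2:t rests on {0:t}
piece 3:s rests on {1:u, 2:t}
piece 4:t rests on {3:s}
piece 5:r rests on {3:s}
piece 6:r rests on {5:r}
piece 7:r rests on {6:r}
piece 8:q rests on {3:s}
minimal pieces: {0:t, 1:u}
ways to finish when only these pieces remain (= sum over removing one remaining piece with nothing left below it):
  1 left: {4}→1  {7}→1  {8}→1
  2 left: {4,7}→2  {4,8}→2  {6,7}→1  {7,8}→2
  3 left: {4,6,7}→3  {4,7,8}→6  {5,6,7}→1  {6,7,8}→3
  4 left: {4,5,6,7}→4  {4,6,7,8}→12  {5,6,7,8}→4
  5 left: {4,5,6,7,8}→20
  6 left: {3,4,5,6,7,8}→20
  7 left: {1,3,4,5,6,7,8}→20  {2,3,4,5,6,7,8}→20
  placing 0:t first → 40 extensions
  placing 1:u first → 20 extensions
total linear extensions = 60

60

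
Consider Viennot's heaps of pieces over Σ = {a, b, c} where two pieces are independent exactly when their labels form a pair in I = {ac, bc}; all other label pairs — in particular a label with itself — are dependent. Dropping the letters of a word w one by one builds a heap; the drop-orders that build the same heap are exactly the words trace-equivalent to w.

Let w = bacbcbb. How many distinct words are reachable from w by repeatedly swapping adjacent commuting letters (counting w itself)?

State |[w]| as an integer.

21

#0=b has no predecessor
#1=a depends on [0:b]
#2=c has no predecessor
#3=b depends on [1:a]
#4=c depends on [2:c]
#5=b depends on [3:b]
#6=b depends on [5:b]
sources: [0:b, 2:c]
N(rest) = Σ N(rest − s) over sources s of rest; N(one piece) = 1:
  size 1 → [4]=1  [6]=1
  size 2 → [2,4]=1  [4,6]=2  [5,6]=1
  size 3 → [2,4,6]=3  [3,5,6]=1  [4,5,6]=3
  size 4 → [1,3,5,6]=1  [2,4,5,6]=6  [3,4,5,6]=4
  size 5 → [0,1,3,5,6]=1  [1,3,4,5,6]=5  [2,3,4,5,6]=10
  first=0(b) contributes 15
  first=2(c) contributes 6
|[w]| = 21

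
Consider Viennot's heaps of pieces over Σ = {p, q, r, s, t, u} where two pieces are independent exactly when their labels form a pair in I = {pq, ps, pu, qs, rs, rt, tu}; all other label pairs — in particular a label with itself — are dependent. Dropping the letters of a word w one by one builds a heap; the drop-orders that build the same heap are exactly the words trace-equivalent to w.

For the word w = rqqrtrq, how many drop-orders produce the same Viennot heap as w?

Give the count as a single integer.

3

piece 0:r — minimal
piece 1:q rests on {0:r}
piece 2:q rests on {1:q}
piece 3:r rests on {2:q}
piece 4:t rests on {2:q}
piece 5:r rests on {3:r}
piece 6:q rests on {4:t, 5:r}
minimal pieces: {0:r}
ways to finish when only these pieces remain (= sum over removing one remaining piece with nothing left below it):
  1 left: {6}→1
  2 left: {4,6}→1  {5,6}→1
  3 left: {3,5,6}→1  {4,5,6}→2
  4 left: {3,4,5,6}→3
  5 left: {2,3,4,5,6}→3
  placing 0:r first → 3 extensions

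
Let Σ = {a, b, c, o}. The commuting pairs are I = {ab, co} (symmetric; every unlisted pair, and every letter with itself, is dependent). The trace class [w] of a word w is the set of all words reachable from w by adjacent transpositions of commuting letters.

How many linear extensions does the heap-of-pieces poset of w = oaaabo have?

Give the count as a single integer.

#0=o has no predecessor
#1=a depends on [0:o]
#2=a depends on [1:a]
#3=a depends on [2:a]
#4=b depends on [0:o]
#5=o depends on [3:a, 4:b]
sources: [0:o]
N(rest) = Σ N(rest − s) over sources s of rest; N(one piece) = 1:
  size 1 → [5]=1
  size 2 → [3,5]=1  [4,5]=1
  size 3 → [2,3,5]=1  [3,4,5]=2
  size 4 → [1,2,3,5]=1  [2,3,4,5]=3
  first=0(o) contributes 4

4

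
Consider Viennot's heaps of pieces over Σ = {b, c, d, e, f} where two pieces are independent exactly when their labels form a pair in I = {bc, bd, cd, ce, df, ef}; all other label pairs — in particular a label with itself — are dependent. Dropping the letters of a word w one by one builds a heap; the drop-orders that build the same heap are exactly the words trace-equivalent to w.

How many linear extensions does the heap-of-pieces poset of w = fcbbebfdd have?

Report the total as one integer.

0(f) covers ∅
1(c) covers 0:f
2(b) covers 0:f
3(b) covers 2:b
4(e) covers 3:b
5(b) covers 4:e
6(f) covers 1:c, 5:b
7(d) covers 4:e
8(d) covers 7:d
floor of heap: 0:f
completions by unplaced set U, small U first (add the entries for U minus each lowest piece of U):
  |U|=1: {6}:1  {8}:1
  |U|=2: {1,6}:1  {5,6}:1  {6,8}:2  {7,8}:1
  |U|=3: {1,5,6}:2  {1,6,8}:3  {5,6,8}:3  {6,7,8}:3
  |U|=4: {1,5,6,8}:8  {1,6,7,8}:6  {5,6,7,8}:6
  |U|=5: {1,5,6,7,8}:20  {4,5,6,7,8}:6
  |U|=6: {1,4,5,6,7,8}:26  {3,4,5,6,7,8}:6
  |U|=7: {1,3,4,5,6,7,8}:32  {2,3,4,5,6,7,8}:6
  start at 0(f): 38

38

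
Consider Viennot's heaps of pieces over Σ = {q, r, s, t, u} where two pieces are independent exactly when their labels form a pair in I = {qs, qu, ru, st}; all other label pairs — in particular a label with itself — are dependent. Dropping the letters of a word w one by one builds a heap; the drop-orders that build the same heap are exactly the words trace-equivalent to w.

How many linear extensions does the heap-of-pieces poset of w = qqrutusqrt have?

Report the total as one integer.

piece 0:q — minimal
piece 1:q rests on {0:q}
piece 2:r rests on {1:q}
piece 3:u — minimal
piece 4:t rests on {2:r, 3:u}
piece 5:u rests on {4:t}
piece 6:s rests on {5:u}
piece 7:q rests on {4:t}
piece 8:r rests on {6:s, 7:q}
piece 9:t rests on {8:r}
minimal pieces: {0:q, 3:u}
ways to finish when only these pieces remain (= sum over removing one remaining piece with nothing left below it):
  1 left: {9}→1
  2 left: {8,9}→1
  3 left: {6,8,9}→1  {7,8,9}→1
  4 left: {5,6,8,9}→1  {6,7,8,9}→2
  5 left: {5,6,7,8,9}→3
  6 left: {4,5,6,7,8,9}→3
  7 left: {2,4,5,6,7,8,9}→3  {3,4,5,6,7,8,9}→3
  8 left: {1,2,4,5,6,7,8,9}→3  {2,3,4,5,6,7,8,9}→6
  placing 0:q first → 9 extensions
  placing 3:u first → 3 extensions
total linear extensions = 12

12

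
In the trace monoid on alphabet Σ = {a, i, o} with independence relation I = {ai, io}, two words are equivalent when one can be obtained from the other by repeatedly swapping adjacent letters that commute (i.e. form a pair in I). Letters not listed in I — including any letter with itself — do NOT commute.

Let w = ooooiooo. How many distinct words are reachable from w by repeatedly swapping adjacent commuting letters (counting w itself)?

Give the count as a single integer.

#0=o has no predecessor
#1=o depends on [0:o]
#2=o depends on [1:o]
#3=o depends on [2:o]
#4=i has no predecessor
#5=o depends on [3:o]
#6=o depends on [5:o]
#7=o depends on [6:o]
sources: [0:o, 4:i]
N(rest) = Σ N(rest − s) over sources s of rest; N(one piece) = 1:
  size 1 → [4]=1  [7]=1
  size 2 → [4,7]=2  [6,7]=1
  size 3 → [4,6,7]=3  [5,6,7]=1
  size 4 → [3,5,6,7]=1  [4,5,6,7]=4
  size 5 → [2,3,5,6,7]=1  [3,4,5,6,7]=5
  size 6 → [1,2,3,5,6,7]=1  [2,3,4,5,6,7]=6
  first=0(o) contributes 7
  first=4(i) contributes 1
|[w]| = 8

8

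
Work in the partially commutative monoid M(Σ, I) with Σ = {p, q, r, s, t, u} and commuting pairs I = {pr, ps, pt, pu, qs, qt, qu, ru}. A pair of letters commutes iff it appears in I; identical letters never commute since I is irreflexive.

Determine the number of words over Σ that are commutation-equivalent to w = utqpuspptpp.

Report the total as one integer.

462

drop 0:u onto floor
drop 1:t onto {0:u}
drop 2:q onto floor
drop 3:p onto {2:q}
drop 4:u onto {1:t}
drop 5:s onto {4:u}
drop 6:p onto {3:p}
drop 7:p onto {6:p}
drop 8:t onto {5:s}
drop 9:p onto {7:p}
drop 10:p onto {9:p}
ground layer = {0:u, 2:q}
drop-orders for the pieces not yet dropped (sum over which currently-grounded one goes next):
  1 to go: {8} 1  {10} 1
  2 to go: {5,8} 1  {8,10} 2  {9,10} 1
  3 to go: {4,5,8} 1  {5,8,10} 3  {7,9,10} 1  {8,9,10} 3
  4 to go: {1,4,5,8} 1  {4,5,8,10} 4  {5,8,9,10} 6  {6,7,9,10} 1  {7,8,9,10} 4
  5 to go: {0,1,4,5,8} 1  {1,4,5,8,10} 5  {3,6,7,9,10} 1  {4,5,8,9,10} 10  {5,7,8,9,10} 10  {6,7,8,9,10} 5
  6 to go: {0,1,4,5,8,10} 6  {1,4,5,8,9,10} 15  {2,3,6,7,9,10} 1  {3,6,7,8,9,10} 6  {4,5,7,8,9,10} 20  {5,6,7,8,9,10} 15
  7 to go: {0,1,4,5,8,9,10} 21  {1,4,5,7,8,9,10} 35  {2,3,6,7,8,9,10} 7  {3,5,6,7,8,9,10} 21  {4,5,6,7,8,9,10} 35
  8 to go: {0,1,4,5,7,8,9,10} 56  {1,4,5,6,7,8,9,10} 70  {2,3,5,6,7,8,9,10} 28  {3,4,5,6,7,8,9,10} 56
  9 to go: {0,1,4,5,6,7,8,9,10} 126  {1,3,4,5,6,7,8,9,10} 126  {2,3,4,5,6,7,8,9,10} 84
  if 0:u drops first: 210 orders
  if 2:q drops first: 252 orders
heap linearizations: 462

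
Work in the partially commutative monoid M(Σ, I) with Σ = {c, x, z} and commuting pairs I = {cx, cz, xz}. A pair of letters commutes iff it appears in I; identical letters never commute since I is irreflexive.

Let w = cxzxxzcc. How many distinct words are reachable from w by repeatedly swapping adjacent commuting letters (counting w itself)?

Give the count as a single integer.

560

#0=c has no predecessor
#1=x has no predecessor
#2=z has no predecessor
#3=x depends on [1:x]
#4=x depends on [3:x]
#5=z depends on [2:z]
#6=c depends on [0:c]
#7=c depends on [6:c]
sources: [0:c, 1:x, 2:z]
N(rest) = Σ N(rest − s) over sources s of rest; N(one piece) = 1:
  size 1 → [4]=1  [5]=1  [7]=1
  size 2 → [2,5]=1  [3,4]=1  [4,5]=2  [4,7]=2  [5,7]=2  [6,7]=1
  size 3 → [0,6,7]=1  [1,3,4]=1  [2,4,5]=3  [2,5,7]=3  [3,4,5]=3  [3,4,7]=3  [4,5,7]=6  [4,6,7]=3  [5,6,7]=3
  size 4 → [0,4,6,7]=4  [0,5,6,7]=4  [1,3,4,5]=4  [1,3,4,7]=4  [2,3,4,5]=6  [2,4,5,7]=12  [2,5,6,7]=6  [3,4,5,7]=12  [3,4,6,7]=6  [4,5,6,7]=12
  size 5 → [0,2,5,6,7]=10  [0,3,4,6,7]=10  [0,4,5,6,7]=20  [1,2,3,4,5]=10  [1,3,4,5,7]=20  [1,3,4,6,7]=10  [2,3,4,5,7]=30  [2,4,5,6,7]=30  [3,4,5,6,7]=30
  size 6 → [0,1,3,4,6,7]=20  [0,2,4,5,6,7]=60  [0,3,4,5,6,7]=60  [1,2,3,4,5,7]=60  [1,3,4,5,6,7]=60  [2,3,4,5,6,7]=90
  first=0(c) contributes 210
  first=1(x) contributes 210
  first=2(z) contributes 140
|[w]| = 560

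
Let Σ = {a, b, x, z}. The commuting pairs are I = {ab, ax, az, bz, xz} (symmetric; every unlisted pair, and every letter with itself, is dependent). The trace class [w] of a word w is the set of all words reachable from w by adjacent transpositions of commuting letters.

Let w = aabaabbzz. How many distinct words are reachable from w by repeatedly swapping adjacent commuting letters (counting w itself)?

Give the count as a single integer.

1260

piece 0:a — minimal
piece 1:a rests on {0:a}
piece 2:b — minimal
piece 3:a rests on {1:a}
piece 4:a rests on {3:a}
piece 5:b rests on {2:b}
piece 6:b rests on {5:b}
piece 7:z — minimal
piece 8:z rests on {7:z}
minimal pieces: {0:a, 2:b, 7:z}
ways to finish when only these pieces remain (= sum over removing one remaining piece with nothing left below it):
  1 left: {4}→1  {6}→1  {8}→1
  2 left: {3,4}→1  {4,6}→2  {4,8}→2  {5,6}→1  {6,8}→2  {7,8}→1
  3 left: {1,3,4}→1  {2,5,6}→1  {3,4,6}→3  {3,4,8}→3  {4,5,6}→3  {4,6,8}→6  {4,7,8}→3  {5,6,8}→3  {6,7,8}→3
  4 left: {0,1,3,4}→1  {1,3,4,6}→4  {1,3,4,8}→4  {2,4,5,6}→4  {2,5,6,8}→4  {3,4,5,6}→6  {3,4,6,8}→12  {3,4,7,8}→6  {4,5,6,8}→12  {4,6,7,8}→12  {5,6,7,8}→6
  5 left: {0,1,3,4,6}→5  {0,1,3,4,8}→5  {1,3,4,5,6}→10  {1,3,4,6,8}→20  {1,3,4,7,8}→10  {2,3,4,5,6}→10  {2,4,5,6,8}→20  {2,5,6,7,8}→10  {3,4,5,6,8}→30  {3,4,6,7,8}→30  {4,5,6,7,8}→30
  6 left: {0,1,3,4,5,6}→15  {0,1,3,4,6,8}→30  {0,1,3,4,7,8}→15  {1,2,3,4,5,6}→20  {1,3,4,5,6,8}→60  {1,3,4,6,7,8}→60  {2,3,4,5,6,8}→60  {2,4,5,6,7,8}→60  {3,4,5,6,7,8}→90
  7 left: {0,1,2,3,4,5,6}→35  {0,1,3,4,5,6,8}→105  {0,1,3,4,6,7,8}→105  {1,2,3,4,5,6,8}→140  {1,3,4,5,6,7,8}→210  {2,3,4,5,6,7,8}→210
  placing 0:a first → 560 extensions
  placing 2:b first → 420 extensions
  placing 7:z first → 280 extensions
total linear extensions = 1260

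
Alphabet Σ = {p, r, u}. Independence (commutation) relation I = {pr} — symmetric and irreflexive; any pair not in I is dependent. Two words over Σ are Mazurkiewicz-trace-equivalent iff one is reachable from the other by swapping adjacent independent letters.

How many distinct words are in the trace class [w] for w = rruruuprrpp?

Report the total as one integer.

#0=r has no predecessor
#1=r depends on [0:r]
#2=u depends on [1:r]
#3=r depends on [2:u]
#4=u depends on [3:r]
#5=u depends on [4:u]
#6=p depends on [5:u]
#7=r depends on [5:u]
#8=r depends on [7:r]
#9=p depends on [6:p]
#10=p depends on [9:p]
sources: [0:r]
N(rest) = Σ N(rest − s) over sources s of rest; N(one piece) = 1:
  size 1 → [8]=1  [10]=1
  size 2 → [7,8]=1  [8,10]=2  [9,10]=1
  size 3 → [6,9,10]=1  [7,8,10]=3  [8,9,10]=3
  size 4 → [6,8,9,10]=4  [7,8,9,10]=6
  size 5 → [6,7,8,9,10]=10
  size 6 → [5,6,7,8,9,10]=10
  size 7 → [4,5,6,7,8,9,10]=10
  size 8 → [3,4,5,6,7,8,9,10]=10
  size 9 → [2,3,4,5,6,7,8,9,10]=10
  first=0(r) contributes 10

10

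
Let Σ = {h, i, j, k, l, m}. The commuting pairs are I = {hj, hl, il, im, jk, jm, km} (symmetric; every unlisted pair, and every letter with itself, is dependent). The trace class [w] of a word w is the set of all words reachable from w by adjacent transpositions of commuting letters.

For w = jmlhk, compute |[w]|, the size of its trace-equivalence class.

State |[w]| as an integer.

drop 0:j onto floor
drop 1:m onto floor
drop 2:l onto {0:j, 1:m}
drop 3:h onto {1:m}
drop 4:k onto {2:l, 3:h}
ground layer = {0:j, 1:m}
drop-orders for the pieces not yet dropped (sum over which currently-grounded one goes next):
  1 to go: {4} 1
  2 to go: {2,4} 1  {3,4} 1
  3 to go: {0,2,4} 1  {2,3,4} 2
  if 0:j drops first: 2 orders
  if 1:m drops first: 3 orders
heap linearizations: 5

5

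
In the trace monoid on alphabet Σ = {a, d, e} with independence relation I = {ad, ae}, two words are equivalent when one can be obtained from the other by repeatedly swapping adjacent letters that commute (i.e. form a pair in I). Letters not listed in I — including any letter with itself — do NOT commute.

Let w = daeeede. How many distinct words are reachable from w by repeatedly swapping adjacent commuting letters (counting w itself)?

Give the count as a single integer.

drop 0:d onto floor
drop 1:a onto floor
drop 2:e onto {0:d}
drop 3:e onto {2:e}
drop 4:e onto {3:e}
drop 5:d onto {4:e}
drop 6:e onto {5:d}
ground layer = {0:d, 1:a}
drop-orders for the pieces not yet dropped (sum over which currently-grounded one goes next):
  1 to go: {1} 1  {6} 1
  2 to go: {1,6} 2  {5,6} 1
  3 to go: {1,5,6} 3  {4,5,6} 1
  4 to go: {1,4,5,6} 4  {3,4,5,6} 1
  5 to go: {1,3,4,5,6} 5  {2,3,4,5,6} 1
  if 0:d drops first: 6 orders
  if 1:a drops first: 1 orders
heap linearizations: 7

7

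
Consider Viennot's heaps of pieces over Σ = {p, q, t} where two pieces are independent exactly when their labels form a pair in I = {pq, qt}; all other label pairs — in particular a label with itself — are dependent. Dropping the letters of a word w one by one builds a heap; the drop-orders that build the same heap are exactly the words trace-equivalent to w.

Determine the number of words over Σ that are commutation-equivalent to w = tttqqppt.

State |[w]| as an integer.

28

drop 0:t onto floor
drop 1:t onto {0:t}
drop 2:t onto {1:t}
drop 3:q onto floor
drop 4:q onto {3:q}
drop 5:p onto {2:t}
drop 6:p onto {5:p}
drop 7:t onto {6:p}
ground layer = {0:t, 3:q}
drop-orders for the pieces not yet dropped (sum over which currently-grounded one goes next):
  1 to go: {4} 1  {7} 1
  2 to go: {3,4} 1  {4,7} 2  {6,7} 1
  3 to go: {3,4,7} 3  {4,6,7} 3  {5,6,7} 1
  4 to go: {2,5,6,7} 1  {3,4,6,7} 6  {4,5,6,7} 4
  5 to go: {1,2,5,6,7} 1  {2,4,5,6,7} 5  {3,4,5,6,7} 10
  6 to go: {0,1,2,5,6,7} 1  {1,2,4,5,6,7} 6  {2,3,4,5,6,7} 15
  if 0:t drops first: 21 orders
  if 3:q drops first: 7 orders
heap linearizations: 28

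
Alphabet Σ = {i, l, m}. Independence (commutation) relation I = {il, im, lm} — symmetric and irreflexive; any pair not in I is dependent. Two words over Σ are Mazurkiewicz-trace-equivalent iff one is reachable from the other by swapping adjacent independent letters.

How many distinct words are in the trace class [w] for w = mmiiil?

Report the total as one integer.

#0=m has no predecessor
#1=m depends on [0:m]
#2=i has no predecessor
#3=i depends on [2:i]
#4=i depends on [3:i]
#5=l has no predecessor
sources: [0:m, 2:i, 5:l]
N(rest) = Σ N(rest − s) over sources s of rest; N(one piece) = 1:
  size 1 → [1]=1  [4]=1  [5]=1
  size 2 → [0,1]=1  [1,4]=2  [1,5]=2  [3,4]=1  [4,5]=2
  size 3 → [0,1,4]=3  [0,1,5]=3  [1,3,4]=3  [1,4,5]=6  [2,3,4]=1  [3,4,5]=3
  size 4 → [0,1,3,4]=6  [0,1,4,5]=12  [1,2,3,4]=4  [1,3,4,5]=12  [2,3,4,5]=4
  first=0(m) contributes 20
  first=2(i) contributes 30
  first=5(l) contributes 10
|[w]| = 60

60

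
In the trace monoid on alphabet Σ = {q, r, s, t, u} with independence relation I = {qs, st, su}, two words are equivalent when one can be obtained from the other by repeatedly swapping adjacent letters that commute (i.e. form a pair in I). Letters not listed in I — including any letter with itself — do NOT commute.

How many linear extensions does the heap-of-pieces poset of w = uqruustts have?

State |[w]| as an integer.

15

0(u) covers ∅
1(q) covers 0:u
2(r) covers 1:q
3(u) covers 2:r
4(u) covers 3:u
5(s) covers 2:r
6(t) covers 4:u
7(t) covers 6:t
8(s) covers 5:s
floor of heap: 0:u
completions by unplaced set U, small U first (add the entries for U minus each lowest piece of U):
  |U|=1: {7}:1  {8}:1
  |U|=2: {5,8}:1  {6,7}:1  {7,8}:2
  |U|=3: {4,6,7}:1  {5,7,8}:3  {6,7,8}:3
  |U|=4: {3,4,6,7}:1  {4,6,7,8}:4  {5,6,7,8}:6
  |U|=5: {3,4,6,7,8}:5  {4,5,6,7,8}:10
  |U|=6: {3,4,5,6,7,8}:15
  |U|=7: {2,3,4,5,6,7,8}:15
  start at 0(u): 15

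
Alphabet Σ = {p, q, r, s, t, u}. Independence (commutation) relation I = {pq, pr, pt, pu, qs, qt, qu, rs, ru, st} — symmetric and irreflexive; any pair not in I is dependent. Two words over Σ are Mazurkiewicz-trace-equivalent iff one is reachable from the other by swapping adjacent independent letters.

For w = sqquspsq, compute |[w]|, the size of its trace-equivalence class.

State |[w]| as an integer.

drop 0:s onto floor
drop 1:q onto floor
drop 2:q onto {1:q}
drop 3:u onto {0:s}
drop 4:s onto {3:u}
drop 5:p onto {4:s}
drop 6:s onto {5:p}
drop 7:q onto {2:q}
ground layer = {0:s, 1:q}
drop-orders for the pieces not yet dropped (sum over which currently-grounded one goes next):
  1 to go: {6} 1  {7} 1
  2 to go: {2,7} 1  {5,6} 1  {6,7} 2
  3 to go: {1,2,7} 1  {2,6,7} 3  {4,5,6} 1  {5,6,7} 3
  4 to go: {1,2,6,7} 4  {2,5,6,7} 6  {3,4,5,6} 1  {4,5,6,7} 4
  5 to go: {0,3,4,5,6} 1  {1,2,5,6,7} 10  {2,4,5,6,7} 10  {3,4,5,6,7} 5
  6 to go: {0,3,4,5,6,7} 6  {1,2,4,5,6,7} 20  {2,3,4,5,6,7} 15
  if 0:s drops first: 35 orders
  if 1:q drops first: 21 orders
heap linearizations: 56

56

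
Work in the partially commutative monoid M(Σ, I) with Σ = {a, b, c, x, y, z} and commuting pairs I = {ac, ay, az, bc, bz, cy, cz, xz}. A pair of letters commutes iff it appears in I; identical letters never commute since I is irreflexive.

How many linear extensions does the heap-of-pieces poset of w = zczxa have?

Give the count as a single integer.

#0=z has no predecessor
#1=c has no predecessor
#2=z depends on [0:z]
#3=x depends on [1:c]
#4=a depends on [3:x]
sources: [0:z, 1:c]
N(rest) = Σ N(rest − s) over sources s of rest; N(one piece) = 1:
  size 1 → [2]=1  [4]=1
  size 2 → [0,2]=1  [2,4]=2  [3,4]=1
  size 3 → [0,2,4]=3  [1,3,4]=1  [2,3,4]=3
  first=0(z) contributes 4
  first=1(c) contributes 6
|[w]| = 10

10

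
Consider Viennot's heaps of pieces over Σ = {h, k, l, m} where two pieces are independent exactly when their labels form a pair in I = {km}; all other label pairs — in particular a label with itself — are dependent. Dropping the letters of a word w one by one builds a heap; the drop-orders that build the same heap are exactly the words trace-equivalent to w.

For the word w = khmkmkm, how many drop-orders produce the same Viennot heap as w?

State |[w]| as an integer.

drop 0:k onto floor
drop 1:h onto {0:k}
drop 2:m onto {1:h}
drop 3:k onto {1:h}
drop 4:m onto {2:m}
drop 5:k onto {3:k}
drop 6:m onto {4:m}
ground layer = {0:k}
drop-orders for the pieces not yet dropped (sum over which currently-grounded one goes next):
  1 to go: {5} 1  {6} 1
  2 to go: {3,5} 1  {4,6} 1  {5,6} 2
  3 to go: {2,4,6} 1  {3,5,6} 3  {4,5,6} 3
  4 to go: {2,4,5,6} 4  {3,4,5,6} 6
  5 to go: {2,3,4,5,6} 10
  if 0:k drops first: 10 orders

10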